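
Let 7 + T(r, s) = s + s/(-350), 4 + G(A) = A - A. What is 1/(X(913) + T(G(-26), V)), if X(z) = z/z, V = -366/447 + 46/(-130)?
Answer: -3389750/24302093 ≈ -0.13948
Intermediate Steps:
G(A) = -4 (G(A) = -4 + (A - A) = -4 + 0 = -4)
V = -11357/9685 (V = -366*1/447 + 46*(-1/130) = -122/149 - 23/65 = -11357/9685 ≈ -1.1726)
T(r, s) = -7 + 349*s/350 (T(r, s) = -7 + (s + s/(-350)) = -7 + (s + s*(-1/350)) = -7 + (s - s/350) = -7 + 349*s/350)
X(z) = 1
1/(X(913) + T(G(-26), V)) = 1/(1 + (-7 + (349/350)*(-11357/9685))) = 1/(1 + (-7 - 3963593/3389750)) = 1/(1 - 27691843/3389750) = 1/(-24302093/3389750) = -3389750/24302093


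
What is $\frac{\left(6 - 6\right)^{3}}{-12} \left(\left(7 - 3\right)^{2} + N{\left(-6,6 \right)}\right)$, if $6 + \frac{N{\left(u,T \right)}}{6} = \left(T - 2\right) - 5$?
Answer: $0$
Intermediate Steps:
$N{\left(u,T \right)} = -78 + 6 T$ ($N{\left(u,T \right)} = -36 + 6 \left(\left(T - 2\right) - 5\right) = -36 + 6 \left(\left(-2 + T\right) - 5\right) = -36 + 6 \left(-7 + T\right) = -36 + \left(-42 + 6 T\right) = -78 + 6 T$)
$\frac{\left(6 - 6\right)^{3}}{-12} \left(\left(7 - 3\right)^{2} + N{\left(-6,6 \right)}\right) = \frac{\left(6 - 6\right)^{3}}{-12} \left(\left(7 - 3\right)^{2} + \left(-78 + 6 \cdot 6\right)\right) = \left(6 - 6\right)^{3} \left(- \frac{1}{12}\right) \left(4^{2} + \left(-78 + 36\right)\right) = 0^{3} \left(- \frac{1}{12}\right) \left(16 - 42\right) = 0 \left(- \frac{1}{12}\right) \left(-26\right) = 0 \left(-26\right) = 0$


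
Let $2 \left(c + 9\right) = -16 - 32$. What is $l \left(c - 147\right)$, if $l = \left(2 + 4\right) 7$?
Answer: $-7560$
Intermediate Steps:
$c = -33$ ($c = -9 + \frac{-16 - 32}{2} = -9 + \frac{1}{2} \left(-48\right) = -9 - 24 = -33$)
$l = 42$ ($l = 6 \cdot 7 = 42$)
$l \left(c - 147\right) = 42 \left(-33 - 147\right) = 42 \left(-180\right) = -7560$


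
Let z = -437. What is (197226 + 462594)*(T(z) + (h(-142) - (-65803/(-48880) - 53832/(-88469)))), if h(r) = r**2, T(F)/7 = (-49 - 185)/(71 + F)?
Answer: 175500600590846640123/13189312396 ≈ 1.3306e+10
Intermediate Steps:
T(F) = -1638/(71 + F) (T(F) = 7*((-49 - 185)/(71 + F)) = 7*(-234/(71 + F)) = -1638/(71 + F))
(197226 + 462594)*(T(z) + (h(-142) - (-65803/(-48880) - 53832/(-88469)))) = (197226 + 462594)*(-1638/(71 - 437) + ((-142)**2 - (-65803/(-48880) - 53832/(-88469)))) = 659820*(-1638/(-366) + (20164 - (-65803*(-1/48880) - 53832*(-1/88469)))) = 659820*(-1638*(-1/366) + (20164 - (65803/48880 + 53832/88469))) = 659820*(273/61 + (20164 - 1*8452833767/4324364720)) = 659820*(273/61 + (20164 - 8452833767/4324364720)) = 659820*(273/61 + 87188037380313/4324364720) = 659820*(5319650831767653/263786247920) = 175500600590846640123/13189312396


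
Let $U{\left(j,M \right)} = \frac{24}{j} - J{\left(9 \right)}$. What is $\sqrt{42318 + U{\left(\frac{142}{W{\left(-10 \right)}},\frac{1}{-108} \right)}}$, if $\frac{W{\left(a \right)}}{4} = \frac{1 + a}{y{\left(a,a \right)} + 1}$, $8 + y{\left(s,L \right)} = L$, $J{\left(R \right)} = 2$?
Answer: $\frac{2 \sqrt{15412135927}}{1207} \approx 205.71$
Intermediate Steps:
$y{\left(s,L \right)} = -8 + L$
$W{\left(a \right)} = \frac{4 \left(1 + a\right)}{-7 + a}$ ($W{\left(a \right)} = 4 \frac{1 + a}{\left(-8 + a\right) + 1} = 4 \frac{1 + a}{-7 + a} = \frac{4 \left(1 + a\right)}{-7 + a}$)
$U{\left(j,M \right)} = -2 + \frac{24}{j}$ ($U{\left(j,M \right)} = \frac{24}{j} - 2 = -2 + \frac{24}{j}$)
$\sqrt{42318 + U{\left(\frac{142}{W{\left(-10 \right)}},\frac{1}{-108} \right)}} = \sqrt{42318 - \left(2 - \frac{24}{142 \frac{1}{4 \frac{1}{-7 - 10} \left(1 - 10\right)}}\right)} = \sqrt{42318 - \left(2 - \frac{24}{142 \frac{1}{4 \frac{1}{-17} \left(-9\right)}}\right)} = \sqrt{42318 - \left(2 - \frac{24}{142 \frac{1}{4 \left(- \frac{1}{17}\right) \left(-9\right)}}\right)} = \sqrt{42318 - \left(2 - \frac{24}{142 \frac{1}{\frac{36}{17}}}\right)} = \sqrt{42318 - \left(2 - \frac{24}{142 \cdot \frac{17}{36}}\right)} = \sqrt{42318 - \left(2 - \frac{24}{\frac{1207}{18}}\right)} = \sqrt{42318 + \left(-2 + 24 \cdot \frac{18}{1207}\right)} = \sqrt{42318 + \left(-2 + \frac{432}{1207}\right)} = \sqrt{42318 - \frac{1982}{1207}} = \sqrt{\frac{51075844}{1207}} = \frac{2 \sqrt{15412135927}}{1207}$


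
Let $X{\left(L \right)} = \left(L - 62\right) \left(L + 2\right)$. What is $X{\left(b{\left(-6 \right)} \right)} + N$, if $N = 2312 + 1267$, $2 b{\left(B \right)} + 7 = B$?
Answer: $\frac{15549}{4} \approx 3887.3$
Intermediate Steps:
$b{\left(B \right)} = - \frac{7}{2} + \frac{B}{2}$
$X{\left(L \right)} = \left(-62 + L\right) \left(2 + L\right)$
$N = 3579$
$X{\left(b{\left(-6 \right)} \right)} + N = \left(-124 + \left(- \frac{7}{2} + \frac{1}{2} \left(-6\right)\right)^{2} - 60 \left(- \frac{7}{2} + \frac{1}{2} \left(-6\right)\right)\right) + 3579 = \left(-124 + \left(- \frac{7}{2} - 3\right)^{2} - 60 \left(- \frac{7}{2} - 3\right)\right) + 3579 = \left(-124 + \left(- \frac{13}{2}\right)^{2} - -390\right) + 3579 = \left(-124 + \frac{169}{4} + 390\right) + 3579 = \frac{1233}{4} + 3579 = \frac{15549}{4}$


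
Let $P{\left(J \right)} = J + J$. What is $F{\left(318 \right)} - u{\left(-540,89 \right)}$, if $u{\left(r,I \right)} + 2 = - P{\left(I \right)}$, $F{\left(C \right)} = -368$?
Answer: $-188$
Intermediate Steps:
$P{\left(J \right)} = 2 J$
$u{\left(r,I \right)} = -2 - 2 I$
$F{\left(318 \right)} - u{\left(-540,89 \right)} = -368 - \left(-2 - 178\right) = -368 - -180 = -368 + 180 = -188$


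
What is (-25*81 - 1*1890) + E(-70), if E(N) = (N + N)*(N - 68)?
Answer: 15405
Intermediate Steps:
E(N) = 2*N*(-68 + N) (E(N) = (2*N)*(-68 + N) = 2*N*(-68 + N))
(-25*81 - 1*1890) + E(-70) = (-25*81 - 1*1890) + 2*(-70)*(-68 - 70) = (-2025 - 1890) + 2*(-70)*(-138) = -3915 + 19320 = 15405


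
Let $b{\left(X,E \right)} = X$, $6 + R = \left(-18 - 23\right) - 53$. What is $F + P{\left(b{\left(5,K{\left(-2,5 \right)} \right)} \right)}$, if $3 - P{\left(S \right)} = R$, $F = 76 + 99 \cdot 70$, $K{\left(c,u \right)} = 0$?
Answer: $7109$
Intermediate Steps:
$R = -100$ ($R = -6 - 94 = -100$)
$F = 7006$ ($F = 76 + 6930 = 7006$)
$P{\left(S \right)} = 103$ ($P{\left(S \right)} = 3 - -100 = 3 + 100 = 103$)
$F + P{\left(b{\left(5,K{\left(-2,5 \right)} \right)} \right)} = 7006 + 103 = 7109$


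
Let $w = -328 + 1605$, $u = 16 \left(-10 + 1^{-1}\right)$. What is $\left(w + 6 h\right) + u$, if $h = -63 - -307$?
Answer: $2597$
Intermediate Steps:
$u = -144$ ($u = 16 \left(-10 + 1\right) = 16 \left(-9\right) = -144$)
$h = 244$ ($h = -63 + 307 = 244$)
$w = 1277$
$\left(w + 6 h\right) + u = \left(1277 + 6 \cdot 244\right) - 144 = \left(1277 + 1464\right) - 144 = 2741 - 144 = 2597$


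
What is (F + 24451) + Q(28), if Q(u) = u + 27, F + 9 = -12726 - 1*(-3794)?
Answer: 15565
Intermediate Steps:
F = -8941 (F = -9 + (-12726 - 1*(-3794)) = -9 + (-12726 + 3794) = -9 - 8932 = -8941)
Q(u) = 27 + u
(F + 24451) + Q(28) = (-8941 + 24451) + (27 + 28) = 15510 + 55 = 15565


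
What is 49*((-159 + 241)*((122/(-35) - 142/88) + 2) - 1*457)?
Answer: -3833081/110 ≈ -34846.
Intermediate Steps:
49*((-159 + 241)*((122/(-35) - 142/88) + 2) - 1*457) = 49*(82*((122*(-1/35) - 142*1/88) + 2) - 457) = 49*(82*((-122/35 - 71/44) + 2) - 457) = 49*(82*(-7853/1540 + 2) - 457) = 49*(82*(-4773/1540) - 457) = 49*(-195693/770 - 457) = 49*(-547583/770) = -3833081/110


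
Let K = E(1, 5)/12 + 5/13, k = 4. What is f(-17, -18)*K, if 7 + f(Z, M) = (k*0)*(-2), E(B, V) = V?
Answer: -875/156 ≈ -5.6090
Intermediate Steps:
K = 125/156 (K = 5/12 + 5/13 = 125/156 ≈ 0.80128)
f(Z, M) = -7 (f(Z, M) = -7 + (4*0)*(-2) = -7 + 0*(-2) = -7 + 0 = -7)
f(-17, -18)*K = -7*125/156 = -875/156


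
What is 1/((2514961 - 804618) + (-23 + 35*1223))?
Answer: 1/1753125 ≈ 5.7041e-7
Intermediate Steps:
1/((2514961 - 804618) + (-23 + 35*1223)) = 1/(1710343 + (-23 + 42805)) = 1/(1710343 + 42782) = 1/1753125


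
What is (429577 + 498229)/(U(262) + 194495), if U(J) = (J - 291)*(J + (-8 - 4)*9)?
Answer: 927806/190029 ≈ 4.8824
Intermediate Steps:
U(J) = (-291 + J)*(-108 + J) (U(J) = (-291 + J)*(J - 12*9) = (-291 + J)*(J - 108) = (-291 + J)*(-108 + J))
(429577 + 498229)/(U(262) + 194495) = (429577 + 498229)/((31428 + 262**2 - 399*262) + 194495) = 927806/((31428 + 68644 - 104538) + 194495) = 927806/(-4466 + 194495) = 927806/190029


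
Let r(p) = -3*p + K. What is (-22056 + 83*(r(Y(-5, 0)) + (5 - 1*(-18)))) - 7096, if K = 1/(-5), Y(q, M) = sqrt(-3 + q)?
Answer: -136298/5 - 498*I*sqrt(2) ≈ -27260.0 - 704.28*I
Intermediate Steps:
K = -1/5 ≈ -0.20000
r(p) = -1/5 - 3*p (r(p) = -3*p - 1/5 = -1/5 - 3*p)
(-22056 + 83*(r(Y(-5, 0)) + (5 - 1*(-18)))) - 7096 = (-22056 + 83*((-1/5 - 3*sqrt(-3 - 5)) + (5 - 1*(-18)))) - 7096 = (-22056 + 83*((-1/5 - 6*I*sqrt(2)) + (5 + 18))) - 7096 = (-22056 + 83*((-1/5 - 6*I*sqrt(2)) + 23)) - 7096 = (-22056 + 83*(114/5 - 6*I*sqrt(2))) - 7096 = (-22056 + (9462/5 - 498*I*sqrt(2))) - 7096 = (-100818/5 - 498*I*sqrt(2)) - 7096 = -136298/5 - 498*I*sqrt(2)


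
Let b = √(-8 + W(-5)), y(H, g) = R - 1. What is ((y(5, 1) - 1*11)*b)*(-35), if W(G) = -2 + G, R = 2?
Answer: 350*I*√15 ≈ 1355.5*I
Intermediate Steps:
y(H, g) = 1 (y(H, g) = 2 - 1 = 1)
b = I*√15 (b = √(-8 + (-2 - 5)) = √(-8 - 7) = √(-15) = I*√15 ≈ 3.873*I)
((y(5, 1) - 1*11)*b)*(-35) = ((1 - 1*11)*(I*√15))*(-35) = ((1 - 11)*(I*√15))*(-35) = -10*I*√15*(-35) = 350*I*√15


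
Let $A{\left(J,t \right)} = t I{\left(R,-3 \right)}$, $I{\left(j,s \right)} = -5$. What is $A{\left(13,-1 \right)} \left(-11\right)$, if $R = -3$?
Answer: $-55$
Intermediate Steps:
$A{\left(J,t \right)} = - 5 t$ ($A{\left(J,t \right)} = t \left(-5\right) = - 5 t$)
$A{\left(13,-1 \right)} \left(-11\right) = \left(-5\right) \left(-1\right) \left(-11\right) = 5 \left(-11\right) = -55$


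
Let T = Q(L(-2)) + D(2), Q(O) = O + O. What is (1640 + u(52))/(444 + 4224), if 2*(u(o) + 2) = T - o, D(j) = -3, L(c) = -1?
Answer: 1073/3112 ≈ 0.34479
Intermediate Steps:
Q(O) = 2*O
T = -5 (T = 2*(-1) - 3 = -2 - 3 = -5)
u(o) = -9/2 - o/2 (u(o) = -2 + (-5 - o)/2 = -2 + (-5/2 - o/2) = -9/2 - o/2)
(1640 + u(52))/(444 + 4224) = (1640 + (-9/2 - ½*52))/(444 + 4224) = (1640 + (-9/2 - 26))/4668 = (1640 - 61/2)*(1/4668) = (3219/2)*(1/4668) = 1073/3112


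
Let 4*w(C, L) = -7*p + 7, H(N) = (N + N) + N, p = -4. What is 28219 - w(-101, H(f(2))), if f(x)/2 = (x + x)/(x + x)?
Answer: 112841/4 ≈ 28210.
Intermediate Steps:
f(x) = 2 (f(x) = 2*((x + x)/(x + x)) = 2*((2*x)/((2*x))) = 2*((2*x)*(1/(2*x))) = 2*1 = 2)
H(N) = 3*N (H(N) = 2*N + N = 3*N)
w(C, L) = 35/4 (w(C, L) = (-7*(-4) + 7)/4 = (28 + 7)/4 = (¼)*35 = 35/4)
28219 - w(-101, H(f(2))) = 28219 - 1*35/4 = 28219 - 35/4 = 112841/4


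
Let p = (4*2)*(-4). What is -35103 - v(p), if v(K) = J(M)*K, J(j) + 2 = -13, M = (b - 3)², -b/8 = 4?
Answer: -35583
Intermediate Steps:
b = -32 (b = -8*4 = -32)
M = 1225 (M = (-32 - 3)² = (-35)² = 1225)
J(j) = -15 (J(j) = -2 - 13 = -15)
p = -32 (p = 8*(-4) = -32)
v(K) = -15*K
-35103 - v(p) = -35103 - (-15)*(-32) = -35103 - 1*480 = -35103 - 480 = -35583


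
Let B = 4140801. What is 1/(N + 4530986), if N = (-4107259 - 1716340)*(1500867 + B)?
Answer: -1/32854807592146 ≈ -3.0437e-14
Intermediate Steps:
N = -32854812123132 (N = (-4107259 - 1716340)*(1500867 + 4140801) = -5823599*5641668 = -32854812123132)
1/(N + 4530986) = 1/(-32854812123132 + 4530986) = 1/(-32854807592146) = -1/32854807592146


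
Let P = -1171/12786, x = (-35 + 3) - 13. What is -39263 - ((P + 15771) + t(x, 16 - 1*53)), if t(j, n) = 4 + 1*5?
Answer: -703778627/12786 ≈ -55043.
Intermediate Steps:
x = -45 (x = -32 - 13 = -45)
t(j, n) = 9 (t(j, n) = 4 + 5 = 9)
P = -1171/12786 (P = -1171*1/12786 = -1171/12786 ≈ -0.091585)
-39263 - ((P + 15771) + t(x, 16 - 1*53)) = -39263 - ((-1171/12786 + 15771) + 9) = -39263 - (201646835/12786 + 9) = -39263 - 1*201761909/12786 = -39263 - 201761909/12786 = -703778627/12786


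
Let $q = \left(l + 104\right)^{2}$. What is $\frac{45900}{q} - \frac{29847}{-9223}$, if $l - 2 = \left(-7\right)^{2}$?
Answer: $\frac{45616395}{8863303} \approx 5.1467$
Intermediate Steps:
$l = 51$ ($l = 2 + \left(-7\right)^{2} = 2 + 49 = 51$)
$q = 24025$ ($q = \left(51 + 104\right)^{2} = 155^{2} = 24025$)
$\frac{45900}{q} - \frac{29847}{-9223} = \frac{45900}{24025} - \frac{29847}{-9223} = 45900 \cdot \frac{1}{24025} - - \frac{29847}{9223} = \frac{1836}{961} + \frac{29847}{9223} = \frac{45616395}{8863303}$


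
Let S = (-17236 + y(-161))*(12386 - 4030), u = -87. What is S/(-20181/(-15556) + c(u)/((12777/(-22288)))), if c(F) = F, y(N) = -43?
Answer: -9565828942505296/10140602591 ≈ -9.4332e+5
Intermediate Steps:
S = -144383324 (S = (-17236 - 43)*(12386 - 4030) = -17279*8356 = -144383324)
S/(-20181/(-15556) + c(u)/((12777/(-22288)))) = -144383324/(-20181/(-15556) - 87/(12777/(-22288))) = -144383324/(-20181*(-1/15556) - 87/(12777*(-1/22288))) = -144383324/(20181/15556 - 87/(-12777/22288)) = -144383324/(20181/15556 - 87*(-22288/12777)) = -144383324/(20181/15556 + 646352/4259) = -144383324/10140602591/66253004 = -144383324*66253004/10140602591 = -9565828942505296/10140602591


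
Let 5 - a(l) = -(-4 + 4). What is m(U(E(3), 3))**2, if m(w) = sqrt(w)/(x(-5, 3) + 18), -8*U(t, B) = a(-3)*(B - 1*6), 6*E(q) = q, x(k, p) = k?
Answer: 15/1352 ≈ 0.011095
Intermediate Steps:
a(l) = 5 (a(l) = 5 - (-1)*(-4 + 4) = 5 - (-1)*0 = 5 - 1*0 = 5 + 0 = 5)
E(q) = q/6
U(t, B) = 15/4 - 5*B/8 (U(t, B) = -5*(B - 1*6)/8 = -5*(B - 6)/8 = -5*(-6 + B)/8 = -(-30 + 5*B)/8 = 15/4 - 5*B/8)
m(w) = sqrt(w)/13 (m(w) = sqrt(w)/(-5 + 18) = sqrt(w)/13)
m(U(E(3), 3))**2 = (sqrt(15/4 - 5/8*3)/13)**2 = (sqrt(15/4 - 15/8)/13)**2 = (sqrt(15/8)/13)**2 = ((sqrt(30)/4)/13)**2 = (sqrt(30)/52)**2 = 15/1352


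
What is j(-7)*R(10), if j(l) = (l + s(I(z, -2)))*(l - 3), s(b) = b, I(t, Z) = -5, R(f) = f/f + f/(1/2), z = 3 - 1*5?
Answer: 2520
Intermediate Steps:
z = -2 (z = 3 - 5 = -2)
R(f) = 1 + 2*f (R(f) = 1 + f/(½) = 1 + f*2 = 1 + 2*f)
j(l) = (-5 + l)*(-3 + l) (j(l) = (l - 5)*(l - 3) = (-5 + l)*(-3 + l))
j(-7)*R(10) = (15 + (-7)² - 8*(-7))*(1 + 2*10) = (15 + 49 + 56)*(1 + 20) = 120*21 = 2520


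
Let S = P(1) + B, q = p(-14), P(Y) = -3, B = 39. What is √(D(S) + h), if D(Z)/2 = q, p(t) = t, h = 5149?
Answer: 3*√569 ≈ 71.561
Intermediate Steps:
q = -14
S = 36 (S = -3 + 39 = 36)
D(Z) = -28 (D(Z) = 2*(-14) = -28)
√(D(S) + h) = √(-28 + 5149) = √5121 = 3*√569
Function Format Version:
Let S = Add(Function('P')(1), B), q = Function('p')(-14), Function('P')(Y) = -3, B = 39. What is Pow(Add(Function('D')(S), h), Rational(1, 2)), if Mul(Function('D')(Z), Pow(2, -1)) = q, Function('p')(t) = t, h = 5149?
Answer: Mul(3, Pow(569, Rational(1, 2))) ≈ 71.561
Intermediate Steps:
q = -14
S = 36 (S = Add(-3, 39) = 36)
Function('D')(Z) = -28 (Function('D')(Z) = Mul(2, -14) = -28)
Pow(Add(Function('D')(S), h), Rational(1, 2)) = Pow(Add(-28, 5149), Rational(1, 2)) = Pow(5121, Rational(1, 2)) = Mul(3, Pow(569, Rational(1, 2)))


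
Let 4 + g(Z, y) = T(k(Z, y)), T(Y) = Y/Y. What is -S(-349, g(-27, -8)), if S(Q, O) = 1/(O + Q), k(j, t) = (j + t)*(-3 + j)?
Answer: 1/352 ≈ 0.0028409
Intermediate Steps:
k(j, t) = (-3 + j)*(j + t)
T(Y) = 1
g(Z, y) = -3 (g(Z, y) = -4 + 1 = -3)
-S(-349, g(-27, -8)) = -1/(-3 - 349) = -1/(-352) = -1*(-1/352) = 1/352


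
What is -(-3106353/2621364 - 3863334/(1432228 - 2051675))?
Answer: -2734327873595/541265355236 ≈ -5.0517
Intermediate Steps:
-(-3106353/2621364 - 3863334/(1432228 - 2051675)) = -(-3106353*1/2621364 - 3863334/(-619447)) = -(-1035451/873788 - 3863334*(-1/619447)) = -(-1035451/873788 + 3863334/619447) = -1*2734327873595/541265355236 = -2734327873595/541265355236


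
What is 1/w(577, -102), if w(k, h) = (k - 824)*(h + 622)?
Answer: -1/128440 ≈ -7.7857e-6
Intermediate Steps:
w(k, h) = (-824 + k)*(622 + h)
1/w(577, -102) = 1/(-512528 - 824*(-102) + 622*577 - 102*577) = 1/(-512528 + 84048 + 358894 - 58854) = 1/(-128440) = -1/128440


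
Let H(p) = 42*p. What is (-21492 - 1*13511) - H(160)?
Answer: -41723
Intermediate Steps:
(-21492 - 1*13511) - H(160) = (-21492 - 1*13511) - 42*160 = (-21492 - 13511) - 1*6720 = -35003 - 6720 = -41723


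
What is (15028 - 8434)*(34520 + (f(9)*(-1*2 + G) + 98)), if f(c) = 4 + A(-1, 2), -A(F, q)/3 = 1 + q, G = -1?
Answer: 228370002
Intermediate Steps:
A(F, q) = -3 - 3*q (A(F, q) = -3*(1 + q) = -3 - 3*q)
f(c) = -5 (f(c) = 4 + (-3 - 3*2) = 4 + (-3 - 6) = 4 - 9 = -5)
(15028 - 8434)*(34520 + (f(9)*(-1*2 + G) + 98)) = (15028 - 8434)*(34520 + (-5*(-1*2 - 1) + 98)) = 6594*(34520 + (-5*(-2 - 1) + 98)) = 6594*(34520 + (-5*(-3) + 98)) = 6594*(34520 + (15 + 98)) = 6594*(34520 + 113) = 6594*34633 = 228370002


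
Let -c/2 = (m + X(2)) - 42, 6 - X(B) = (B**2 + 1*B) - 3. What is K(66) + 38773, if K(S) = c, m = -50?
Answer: 38951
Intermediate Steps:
X(B) = 9 - B - B**2 (X(B) = 6 - ((B**2 + 1*B) - 3) = 6 - ((B**2 + B) - 3) = 6 - ((B + B**2) - 3) = 6 - (-3 + B + B**2) = 6 + (3 - B - B**2) = 9 - B - B**2)
c = 178 (c = -2*((-50 + (9 - 1*2 - 1*2**2)) - 42) = -2*((-50 + (9 - 2 - 1*4)) - 42) = -2*((-50 + (9 - 2 - 4)) - 42) = -2*((-50 + 3) - 42) = -2*(-47 - 42) = -2*(-89) = 178)
K(S) = 178
K(66) + 38773 = 178 + 38773 = 38951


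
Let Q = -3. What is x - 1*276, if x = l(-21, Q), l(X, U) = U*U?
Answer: -267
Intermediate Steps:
l(X, U) = U**2
x = 9 (x = (-3)**2 = 9)
x - 1*276 = 9 - 1*276 = 9 - 276 = -267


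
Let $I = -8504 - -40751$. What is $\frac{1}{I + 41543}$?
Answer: $\frac{1}{73790} \approx 1.3552 \cdot 10^{-5}$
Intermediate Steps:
$I = 32247$ ($I = -8504 + 40751 = 32247$)
$\frac{1}{I + 41543} = \frac{1}{32247 + 41543} = \frac{1}{73790}$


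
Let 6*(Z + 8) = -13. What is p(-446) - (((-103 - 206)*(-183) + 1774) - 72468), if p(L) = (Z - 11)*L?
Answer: 70762/3 ≈ 23587.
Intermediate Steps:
Z = -61/6 (Z = -8 + (1/6)*(-13) = -8 - 13/6 = -61/6 ≈ -10.167)
p(L) = -127*L/6 (p(L) = (-61/6 - 11)*L = -127*L/6)
p(-446) - (((-103 - 206)*(-183) + 1774) - 72468) = -127/6*(-446) - (((-103 - 206)*(-183) + 1774) - 72468) = 28321/3 - ((-309*(-183) + 1774) - 72468) = 28321/3 - ((56547 + 1774) - 72468) = 28321/3 - (58321 - 72468) = 28321/3 - 1*(-14147) = 28321/3 + 14147 = 70762/3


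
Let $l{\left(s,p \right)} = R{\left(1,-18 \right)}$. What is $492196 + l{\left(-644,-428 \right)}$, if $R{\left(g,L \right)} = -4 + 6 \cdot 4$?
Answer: $492216$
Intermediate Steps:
$R{\left(g,L \right)} = 20$ ($R{\left(g,L \right)} = -4 + 24 = 20$)
$l{\left(s,p \right)} = 20$
$492196 + l{\left(-644,-428 \right)} = 492196 + 20 = 492216$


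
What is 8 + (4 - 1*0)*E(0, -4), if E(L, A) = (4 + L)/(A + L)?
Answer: 4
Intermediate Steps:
E(L, A) = (4 + L)/(A + L)
8 + (4 - 1*0)*E(0, -4) = 8 + (4 - 1*0)*((4 + 0)/(-4 + 0)) = 8 + (4 + 0)*(4/(-4)) = 8 + 4*(-1/4*4) = 8 + 4*(-1) = 8 - 4 = 4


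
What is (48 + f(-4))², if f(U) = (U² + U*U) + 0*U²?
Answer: 6400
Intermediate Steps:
f(U) = 2*U² (f(U) = (U² + U²) + 0 = 2*U² + 0 = 2*U²)
(48 + f(-4))² = (48 + 2*(-4)²)² = (48 + 2*16)² = (48 + 32)² = 80² = 6400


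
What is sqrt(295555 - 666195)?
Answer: 4*I*sqrt(23165) ≈ 608.8*I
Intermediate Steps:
sqrt(295555 - 666195) = sqrt(-370640) = 4*I*sqrt(23165)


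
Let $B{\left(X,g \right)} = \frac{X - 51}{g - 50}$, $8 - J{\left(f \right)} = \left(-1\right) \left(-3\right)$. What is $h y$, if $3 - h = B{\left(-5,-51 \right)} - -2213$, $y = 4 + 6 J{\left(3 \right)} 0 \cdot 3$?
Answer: $- \frac{893064}{101} \approx -8842.2$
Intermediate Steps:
$J{\left(f \right)} = 5$ ($J{\left(f \right)} = 8 - \left(-1\right) \left(-3\right) = 8 - 3 = 5$)
$B{\left(X,g \right)} = \frac{-51 + X}{-50 + g}$
$y = 4$ ($y = 4 + 6 \cdot 5 \cdot 0 \cdot 3 = 4 + 30 \cdot 0 \cdot 3 = 4 + 0 \cdot 3 = 4 + 0 = 4$)
$h = - \frac{223266}{101}$ ($h = 3 - \left(\frac{-51 - 5}{-50 - 51} - -2213\right) = 3 - \left(\frac{1}{-101} \left(-56\right) + 2213\right) = 3 - \left(\left(- \frac{1}{101}\right) \left(-56\right) + 2213\right) = 3 - \left(\frac{56}{101} + 2213\right) = 3 - \frac{223569}{101} = - \frac{223266}{101} \approx -2210.6$)
$h y = \left(- \frac{223266}{101}\right) 4 = - \frac{893064}{101}$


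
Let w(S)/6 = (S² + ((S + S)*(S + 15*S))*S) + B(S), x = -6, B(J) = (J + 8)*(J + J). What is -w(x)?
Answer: 41400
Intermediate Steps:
B(J) = 2*J*(8 + J) (B(J) = (8 + J)*(2*J) = 2*J*(8 + J))
w(S) = 6*S² + 192*S³ + 12*S*(8 + S) (w(S) = 6*((S² + ((S + S)*(S + 15*S))*S) + 2*S*(8 + S)) = 6*((S² + ((2*S)*(16*S))*S) + 2*S*(8 + S)) = 6*((S² + (32*S²)*S) + 2*S*(8 + S)) = 6*((S² + 32*S³) + 2*S*(8 + S)) = 6*(S² + 32*S³ + 2*S*(8 + S)) = 6*S² + 192*S³ + 12*S*(8 + S))
-w(x) = -6*(-6)*(16 + 3*(-6) + 32*(-6)²) = -6*(-6)*(16 - 18 + 32*36) = -6*(-6)*(16 - 18 + 1152) = -6*(-6)*1150 = -1*(-41400) = 41400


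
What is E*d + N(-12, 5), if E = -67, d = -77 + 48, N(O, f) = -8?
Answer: 1935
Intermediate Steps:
d = -29
E*d + N(-12, 5) = -67*(-29) - 8 = 1943 - 8 = 1935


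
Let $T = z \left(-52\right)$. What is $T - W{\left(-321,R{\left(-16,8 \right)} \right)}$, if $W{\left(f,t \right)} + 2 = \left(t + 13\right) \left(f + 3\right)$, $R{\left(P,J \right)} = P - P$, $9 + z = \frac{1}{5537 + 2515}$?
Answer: $\frac{9267839}{2013} \approx 4604.0$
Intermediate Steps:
$z = - \frac{72467}{8052}$ ($z = -9 + \frac{1}{5537 + 2515} = -9 + \frac{1}{8052} = - \frac{72467}{8052} \approx -8.9999$)
$R{\left(P,J \right)} = 0$
$W{\left(f,t \right)} = -2 + \left(3 + f\right) \left(13 + t\right)$ ($W{\left(f,t \right)} = -2 + \left(t + 13\right) \left(f + 3\right) = -2 + \left(13 + t\right) \left(3 + f\right) = -2 + \left(3 + f\right) \left(13 + t\right)$)
$T = \frac{942071}{2013}$ ($T = \left(- \frac{72467}{8052}\right) \left(-52\right) = \frac{942071}{2013} \approx 467.99$)
$T - W{\left(-321,R{\left(-16,8 \right)} \right)} = \frac{942071}{2013} - \left(37 + 3 \cdot 0 + 13 \left(-321\right) - 0\right) = \frac{942071}{2013} - \left(37 + 0 - 4173 + 0\right) = \frac{942071}{2013} - -4136 = \frac{942071}{2013} + 4136 = \frac{9267839}{2013}$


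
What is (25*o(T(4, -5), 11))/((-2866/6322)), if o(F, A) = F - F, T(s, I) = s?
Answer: 0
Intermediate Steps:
o(F, A) = 0
(25*o(T(4, -5), 11))/((-2866/6322)) = (25*0)/((-2866/6322)) = 0/((-2866*1/6322)) = 0/(-1433/3161) = 0*(-3161/1433) = 0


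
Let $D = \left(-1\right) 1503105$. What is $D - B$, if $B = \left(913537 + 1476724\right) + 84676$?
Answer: $-3978042$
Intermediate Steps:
$B = 2474937$ ($B = 2390261 + 84676 = 2474937$)
$D = -1503105$
$D - B = -1503105 - 2474937 = -3978042$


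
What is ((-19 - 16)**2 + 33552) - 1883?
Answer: 32894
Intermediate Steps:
((-19 - 16)**2 + 33552) - 1883 = ((-35)**2 + 33552) - 1883 = (1225 + 33552) - 1883 = 34777 - 1883 = 32894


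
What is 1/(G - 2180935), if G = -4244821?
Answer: -1/6425756 ≈ -1.5562e-7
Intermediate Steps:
1/(G - 2180935) = 1/(-4244821 - 2180935) = 1/(-6425756) = -1/6425756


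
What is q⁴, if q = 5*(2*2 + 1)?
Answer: 390625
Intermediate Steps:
q = 25 (q = 5*(4 + 1) = 5*5 = 25)
q⁴ = 25⁴ = 390625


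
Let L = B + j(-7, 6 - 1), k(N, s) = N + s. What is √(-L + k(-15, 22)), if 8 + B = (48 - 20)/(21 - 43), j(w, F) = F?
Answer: 2*√341/11 ≈ 3.3575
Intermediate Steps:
B = -102/11 (B = -8 + (48 - 20)/(21 - 43) = -8 + 28/(-22) = -8 + 28*(-1/22) = -8 - 14/11 = -102/11 ≈ -9.2727)
L = -47/11 (L = -102/11 + (6 - 1) = -102/11 + 5 = -47/11 ≈ -4.2727)
√(-L + k(-15, 22)) = √(-1*(-47/11) + (-15 + 22)) = √(47/11 + 7) = √(124/11) = 2*√341/11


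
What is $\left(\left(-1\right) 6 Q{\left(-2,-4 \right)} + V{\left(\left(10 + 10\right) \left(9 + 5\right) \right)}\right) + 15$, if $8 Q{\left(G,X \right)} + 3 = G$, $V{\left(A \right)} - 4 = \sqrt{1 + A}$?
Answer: $\frac{91}{4} + \sqrt{281} \approx 39.513$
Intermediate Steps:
$V{\left(A \right)} = 4 + \sqrt{1 + A}$
$Q{\left(G,X \right)} = - \frac{3}{8} + \frac{G}{8}$
$\left(\left(-1\right) 6 Q{\left(-2,-4 \right)} + V{\left(\left(10 + 10\right) \left(9 + 5\right) \right)}\right) + 15 = \left(\left(-1\right) 6 \left(- \frac{3}{8} + \frac{1}{8} \left(-2\right)\right) + \left(4 + \sqrt{1 + \left(10 + 10\right) \left(9 + 5\right)}\right)\right) + 15 = \left(- 6 \left(- \frac{3}{8} - \frac{1}{4}\right) + \left(4 + \sqrt{1 + 20 \cdot 14}\right)\right) + 15 = \left(\left(-6\right) \left(- \frac{5}{8}\right) + \left(4 + \sqrt{1 + 280}\right)\right) + 15 = \left(\frac{15}{4} + \left(4 + \sqrt{281}\right)\right) + 15 = \left(\frac{31}{4} + \sqrt{281}\right) + 15 = \frac{91}{4} + \sqrt{281}$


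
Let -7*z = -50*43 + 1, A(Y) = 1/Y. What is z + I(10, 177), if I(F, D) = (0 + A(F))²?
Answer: 30701/100 ≈ 307.01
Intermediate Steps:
A(Y) = 1/Y
I(F, D) = F⁻² (I(F, D) = (0 + 1/F)² = (1/F)² = F⁻²)
z = 307 (z = -(-50*43 + 1)/7 = -(-2150 + 1)/7 = -⅐*(-2149) = 307)
z + I(10, 177) = 307 + 10⁻² = 307 + 1/100 = 30701/100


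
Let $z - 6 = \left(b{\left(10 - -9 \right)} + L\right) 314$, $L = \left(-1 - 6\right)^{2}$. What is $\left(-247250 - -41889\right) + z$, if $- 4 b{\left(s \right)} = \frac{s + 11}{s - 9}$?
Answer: $- \frac{380409}{2} \approx -1.902 \cdot 10^{5}$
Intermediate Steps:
$L = 49$ ($L = \left(-7\right)^{2} = 49$)
$b{\left(s \right)} = - \frac{11 + s}{4 \left(-9 + s\right)}$ ($b{\left(s \right)} = - \frac{\left(s + 11\right) \frac{1}{s - 9}}{4} = - \frac{\left(11 + s\right) \frac{1}{-9 + s}}{4} = - \frac{\frac{1}{-9 + s} \left(11 + s\right)}{4} = - \frac{11 + s}{4 \left(-9 + s\right)}$)
$z = \frac{30313}{2}$ ($z = 6 + \left(\frac{-11 - \left(10 - -9\right)}{4 \left(-9 + \left(10 - -9\right)\right)} + 49\right) 314 = 6 + \left(\frac{-11 - \left(10 + 9\right)}{4 \left(-9 + \left(10 + 9\right)\right)} + 49\right) 314 = 6 + \left(\frac{-11 - 19}{4 \left(-9 + 19\right)} + 49\right) 314 = 6 + \left(\frac{-11 - 19}{4 \cdot 10} + 49\right) 314 = 6 + \left(\frac{1}{4} \cdot \frac{1}{10} \left(-30\right) + 49\right) 314 = 6 + \left(- \frac{3}{4} + 49\right) 314 = 6 + \frac{193}{4} \cdot 314 = 6 + \frac{30301}{2} = \frac{30313}{2} \approx 15157.0$)
$\left(-247250 - -41889\right) + z = \left(-247250 - -41889\right) + \frac{30313}{2} = \left(-247250 + 41889\right) + \frac{30313}{2} = -205361 + \frac{30313}{2} = - \frac{380409}{2}$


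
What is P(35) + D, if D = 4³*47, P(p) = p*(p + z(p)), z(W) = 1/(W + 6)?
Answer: 173588/41 ≈ 4233.9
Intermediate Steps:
z(W) = 1/(6 + W)
P(p) = p*(p + 1/(6 + p))
D = 3008 (D = 64*47 = 3008)
P(35) + D = 35*(1 + 35*(6 + 35))/(6 + 35) + 3008 = 35*(1 + 35*41)/41 + 3008 = 35*(1/41)*(1 + 1435) + 3008 = 35*(1/41)*1436 + 3008 = 50260/41 + 3008 = 173588/41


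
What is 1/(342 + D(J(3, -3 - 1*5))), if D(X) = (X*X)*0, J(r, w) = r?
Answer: 1/342 ≈ 0.0029240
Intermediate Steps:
D(X) = 0 (D(X) = X**2*0 = 0)
1/(342 + D(J(3, -3 - 1*5))) = 1/(342 + 0) = 1/342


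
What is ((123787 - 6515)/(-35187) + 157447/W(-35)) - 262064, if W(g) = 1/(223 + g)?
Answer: 1032315103492/35187 ≈ 2.9338e+7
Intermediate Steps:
((123787 - 6515)/(-35187) + 157447/W(-35)) - 262064 = ((123787 - 6515)/(-35187) + 157447/(1/(223 - 35))) - 262064 = (117272*(-1/35187) + 157447/(1/188)) - 262064 = (-117272/35187 + 157447/(1/188)) - 262064 = (-117272/35187 + 157447*188) - 262064 = (-117272/35187 + 29600036) - 262064 = 1041536349460/35187 - 262064 = 1032315103492/35187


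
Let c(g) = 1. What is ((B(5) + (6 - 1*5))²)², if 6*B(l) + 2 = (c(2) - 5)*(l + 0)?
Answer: 4096/81 ≈ 50.568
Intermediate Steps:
B(l) = -⅓ - 2*l/3 (B(l) = -⅓ + ((1 - 5)*(l + 0))/6 = -⅓ + (-4*l)/6 = -⅓ - 2*l/3)
((B(5) + (6 - 1*5))²)² = (((-⅓ - ⅔*5) + (6 - 1*5))²)² = (((-⅓ - 10/3) + (6 - 5))²)² = ((-11/3 + 1)²)² = ((-8/3)²)² = (64/9)² = 4096/81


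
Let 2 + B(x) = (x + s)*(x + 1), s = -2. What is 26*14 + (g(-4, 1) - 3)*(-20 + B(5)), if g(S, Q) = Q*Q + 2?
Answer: 364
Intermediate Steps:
g(S, Q) = 2 + Q**2 (g(S, Q) = Q**2 + 2 = 2 + Q**2)
B(x) = -2 + (1 + x)*(-2 + x) (B(x) = -2 + (x - 2)*(x + 1) = -2 + (-2 + x)*(1 + x) = -2 + (1 + x)*(-2 + x))
26*14 + (g(-4, 1) - 3)*(-20 + B(5)) = 26*14 + ((2 + 1**2) - 3)*(-20 + (-4 + 5**2 - 1*5)) = 364 + ((2 + 1) - 3)*(-20 + (-4 + 25 - 5)) = 364 + (3 - 3)*(-20 + 16) = 364 + 0*(-4) = 364 + 0 = 364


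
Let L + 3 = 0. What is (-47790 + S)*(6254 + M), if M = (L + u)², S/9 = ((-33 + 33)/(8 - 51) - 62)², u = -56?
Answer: -128443590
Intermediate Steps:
L = -3 (L = -3 + 0 = -3)
S = 34596 (S = 9*((-33 + 33)/(8 - 51) - 62)² = 9*(0/(-43) - 62)² = 9*(0*(-1/43) - 62)² = 9*(0 - 62)² = 9*(-62)² = 9*3844 = 34596)
M = 3481 (M = (-3 - 56)² = (-59)² = 3481)
(-47790 + S)*(6254 + M) = (-47790 + 34596)*(6254 + 3481) = -13194*9735 = -128443590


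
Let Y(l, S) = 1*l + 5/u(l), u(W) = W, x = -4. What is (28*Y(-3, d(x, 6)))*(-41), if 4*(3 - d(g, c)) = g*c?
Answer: 16072/3 ≈ 5357.3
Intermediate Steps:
d(g, c) = 3 - c*g/4 (d(g, c) = 3 - g*c/4 = 3 - c*g/4)
Y(l, S) = l + 5/l (Y(l, S) = 1*l + 5/l = l + 5/l)
(28*Y(-3, d(x, 6)))*(-41) = (28*(-3 + 5/(-3)))*(-41) = (28*(-3 + 5*(-⅓)))*(-41) = (28*(-3 - 5/3))*(-41) = (28*(-14/3))*(-41) = -392/3*(-41) = 16072/3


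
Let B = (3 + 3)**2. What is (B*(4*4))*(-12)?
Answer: -6912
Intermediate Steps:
B = 36 (B = 6**2 = 36)
(B*(4*4))*(-12) = (36*(4*4))*(-12) = (36*16)*(-12) = 576*(-12) = -6912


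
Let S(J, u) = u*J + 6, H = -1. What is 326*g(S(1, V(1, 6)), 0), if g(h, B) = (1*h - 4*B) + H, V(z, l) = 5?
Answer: 3260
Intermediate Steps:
S(J, u) = 6 + J*u (S(J, u) = J*u + 6 = 6 + J*u)
g(h, B) = -1 + h - 4*B (g(h, B) = (1*h - 4*B) - 1 = (h - 4*B) - 1 = -1 + h - 4*B)
326*g(S(1, V(1, 6)), 0) = 326*(-1 + (6 + 1*5) - 4*0) = 326*(-1 + (6 + 5) + 0) = 326*(-1 + 11 + 0) = 326*10 = 3260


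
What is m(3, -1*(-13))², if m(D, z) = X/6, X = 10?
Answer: 25/9 ≈ 2.7778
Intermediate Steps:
m(D, z) = 5/3 (m(D, z) = 10/6 = 10*(⅙) = 5/3)
m(3, -1*(-13))² = (5/3)² = 25/9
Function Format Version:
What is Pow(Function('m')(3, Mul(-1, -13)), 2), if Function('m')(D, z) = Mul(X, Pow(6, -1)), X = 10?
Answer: Rational(25, 9) ≈ 2.7778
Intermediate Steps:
Function('m')(D, z) = Rational(5, 3) (Function('m')(D, z) = Mul(10, Pow(6, -1)) = Mul(10, Rational(1, 6)) = Rational(5, 3))
Pow(Function('m')(3, Mul(-1, -13)), 2) = Pow(Rational(5, 3), 2) = Rational(25, 9)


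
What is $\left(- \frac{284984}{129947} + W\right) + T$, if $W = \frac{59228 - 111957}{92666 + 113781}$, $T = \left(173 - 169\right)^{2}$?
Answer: $\frac{363548625733}{26827168309} \approx 13.552$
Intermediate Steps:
$T = 16$ ($T = 4^{2} = 16$)
$W = - \frac{52729}{206447} \approx -0.25541$
$\left(- \frac{284984}{129947} + W\right) + T = \left(- \frac{284984}{129947} - \frac{52729}{206447}\right) + 16 = - \frac{65686067211}{26827168309} + 16 = \frac{363548625733}{26827168309}$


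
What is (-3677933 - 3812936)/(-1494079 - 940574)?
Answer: 7490869/2434653 ≈ 3.0768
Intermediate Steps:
(-3677933 - 3812936)/(-1494079 - 940574) = -7490869/(-2434653) = -7490869*(-1/2434653) = 7490869/2434653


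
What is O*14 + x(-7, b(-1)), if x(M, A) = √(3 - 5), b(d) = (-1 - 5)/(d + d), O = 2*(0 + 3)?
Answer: 84 + I*√2 ≈ 84.0 + 1.4142*I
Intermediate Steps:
O = 6 (O = 2*3 = 6)
b(d) = -3/d (b(d) = -6*1/(2*d) = -3/d)
x(M, A) = I*√2 (x(M, A) = √(-2) = I*√2)
O*14 + x(-7, b(-1)) = 6*14 + I*√2 = 84 + I*√2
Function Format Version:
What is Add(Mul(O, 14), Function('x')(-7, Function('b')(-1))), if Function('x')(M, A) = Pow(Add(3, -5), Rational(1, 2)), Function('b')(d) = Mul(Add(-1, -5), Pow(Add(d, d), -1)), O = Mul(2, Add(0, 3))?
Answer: Add(84, Mul(I, Pow(2, Rational(1, 2)))) ≈ Add(84.000, Mul(1.4142, I))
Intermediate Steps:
O = 6 (O = Mul(2, 3) = 6)
Function('b')(d) = Mul(-3, Pow(d, -1)) (Function('b')(d) = Mul(-6, Pow(Mul(2, d), -1)) = Mul(-6, Mul(Rational(1, 2), Pow(d, -1))) = Mul(-3, Pow(d, -1)))
Function('x')(M, A) = Mul(I, Pow(2, Rational(1, 2))) (Function('x')(M, A) = Pow(-2, Rational(1, 2)) = Mul(I, Pow(2, Rational(1, 2))))
Add(Mul(O, 14), Function('x')(-7, Function('b')(-1))) = Add(Mul(6, 14), Mul(I, Pow(2, Rational(1, 2)))) = Add(84, Mul(I, Pow(2, Rational(1, 2))))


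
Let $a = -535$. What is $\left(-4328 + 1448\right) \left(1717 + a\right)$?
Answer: $-3404160$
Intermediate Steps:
$\left(-4328 + 1448\right) \left(1717 + a\right) = \left(-4328 + 1448\right) \left(1717 - 535\right) = \left(-2880\right) 1182 = -3404160$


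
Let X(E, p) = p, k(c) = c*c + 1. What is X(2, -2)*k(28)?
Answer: -1570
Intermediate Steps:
k(c) = 1 + c² (k(c) = c² + 1 = 1 + c²)
X(2, -2)*k(28) = -2*(1 + 28²) = -2*(1 + 784) = -2*785 = -1570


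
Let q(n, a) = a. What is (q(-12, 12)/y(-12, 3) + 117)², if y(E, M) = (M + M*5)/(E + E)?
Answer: 10201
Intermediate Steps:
y(E, M) = 3*M/E (y(E, M) = (M + 5*M)/((2*E)) = (6*M)*(1/(2*E)) = 3*M/E)
(q(-12, 12)/y(-12, 3) + 117)² = (12/((3*3/(-12))) + 117)² = (12/((3*3*(-1/12))) + 117)² = (12/(-¾) + 117)² = (12*(-4/3) + 117)² = (-16 + 117)² = 101² = 10201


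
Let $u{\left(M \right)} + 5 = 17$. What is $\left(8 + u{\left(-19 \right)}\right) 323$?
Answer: $6460$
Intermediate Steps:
$u{\left(M \right)} = 12$ ($u{\left(M \right)} = -5 + 17 = 12$)
$\left(8 + u{\left(-19 \right)}\right) 323 = \left(8 + 12\right) 323 = 20 \cdot 323 = 6460$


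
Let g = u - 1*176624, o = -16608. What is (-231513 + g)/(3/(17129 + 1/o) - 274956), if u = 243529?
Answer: 11706856392512/19554762856053 ≈ 0.59867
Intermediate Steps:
g = 66905 (g = 243529 - 1*176624 = 243529 - 176624 = 66905)
(-231513 + g)/(3/(17129 + 1/o) - 274956) = (-231513 + 66905)/(3/(17129 + 1/(-16608)) - 274956) = -164608/(3/(17129 - 1/16608) - 274956) = -164608/(3/(284478431/16608) - 274956) = -164608/((16608/284478431)*3 - 274956) = -164608/(49824/284478431 - 274956) = -164608/(-78219051424212/284478431) = -164608*(-284478431/78219051424212) = 11706856392512/19554762856053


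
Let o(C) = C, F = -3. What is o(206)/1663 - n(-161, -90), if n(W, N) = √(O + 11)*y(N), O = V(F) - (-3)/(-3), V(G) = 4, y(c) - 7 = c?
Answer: 206/1663 + 83*√14 ≈ 310.68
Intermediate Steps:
y(c) = 7 + c
O = 3 (O = 4 - (-3)/(-3) = 4 - (-3)*(-1)/3 = 4 - 1*1 = 4 - 1 = 3)
n(W, N) = √14*(7 + N) (n(W, N) = √(3 + 11)*(7 + N) = √14*(7 + N))
o(206)/1663 - n(-161, -90) = 206/1663 - √14*(7 - 90) = 206*(1/1663) - √14*(-83) = 206/1663 - (-83)*√14 = 206/1663 + 83*√14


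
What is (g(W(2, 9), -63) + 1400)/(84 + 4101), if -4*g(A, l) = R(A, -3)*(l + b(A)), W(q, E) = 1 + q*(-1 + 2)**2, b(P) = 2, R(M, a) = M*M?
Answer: 6149/16740 ≈ 0.36732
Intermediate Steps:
R(M, a) = M**2
W(q, E) = 1 + q (W(q, E) = 1 + q*1**2 = 1 + q*1 = 1 + q)
g(A, l) = -A**2*(2 + l)/4 (g(A, l) = -A**2*(l + 2)/4 = -A**2*(2 + l)/4)
(g(W(2, 9), -63) + 1400)/(84 + 4101) = ((1 + 2)**2*(-2 - 1*(-63))/4 + 1400)/(84 + 4101) = ((1/4)*3**2*(-2 + 63) + 1400)/4185 = ((1/4)*9*61 + 1400)*(1/4185) = (549/4 + 1400)*(1/4185) = (6149/4)*(1/4185) = 6149/16740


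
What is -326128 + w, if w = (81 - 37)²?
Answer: -324192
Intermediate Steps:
w = 1936 (w = 44² = 1936)
-326128 + w = -326128 + 1936 = -324192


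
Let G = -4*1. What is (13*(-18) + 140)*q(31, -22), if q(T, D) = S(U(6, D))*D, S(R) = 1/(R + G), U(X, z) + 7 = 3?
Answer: -517/2 ≈ -258.50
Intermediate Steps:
U(X, z) = -4 (U(X, z) = -7 + 3 = -4)
G = -4
S(R) = 1/(-4 + R) (S(R) = 1/(R - 4) = 1/(-4 + R))
q(T, D) = -D/8 (q(T, D) = D/(-4 - 4) = D/(-8) = -D/8)
(13*(-18) + 140)*q(31, -22) = (13*(-18) + 140)*(-⅛*(-22)) = (-234 + 140)*(11/4) = -94*11/4 = -517/2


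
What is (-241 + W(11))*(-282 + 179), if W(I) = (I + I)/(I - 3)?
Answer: 98159/4 ≈ 24540.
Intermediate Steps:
W(I) = 2*I/(-3 + I) (W(I) = (2*I)/(-3 + I) = 2*I/(-3 + I))
(-241 + W(11))*(-282 + 179) = (-241 + 2*11/(-3 + 11))*(-282 + 179) = (-241 + 2*11/8)*(-103) = (-241 + 2*11*(⅛))*(-103) = (-241 + 11/4)*(-103) = -953/4*(-103) = 98159/4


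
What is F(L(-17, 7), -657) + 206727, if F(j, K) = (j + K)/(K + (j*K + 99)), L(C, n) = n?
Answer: 1066091789/5157 ≈ 2.0673e+5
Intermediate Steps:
F(j, K) = (K + j)/(99 + K + K*j) (F(j, K) = (K + j)/(K + (K*j + 99)) = (K + j)/(K + (99 + K*j)) = (K + j)/(99 + K + K*j))
F(L(-17, 7), -657) + 206727 = (-657 + 7)/(99 - 657 - 657*7) + 206727 = -650/(99 - 657 - 4599) + 206727 = -650/(-5157) + 206727 = -1/5157*(-650) + 206727 = 650/5157 + 206727 = 1066091789/5157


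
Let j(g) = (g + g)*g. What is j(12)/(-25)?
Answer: -288/25 ≈ -11.520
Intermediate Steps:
j(g) = 2*g**2 (j(g) = (2*g)*g = 2*g**2)
j(12)/(-25) = (2*12**2)/(-25) = -2*144/25 = -1/25*288 = -288/25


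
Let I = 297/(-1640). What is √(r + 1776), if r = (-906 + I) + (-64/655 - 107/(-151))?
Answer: √229011843449935510/16220420 ≈ 29.503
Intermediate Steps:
I = -297/1640 (I = 297*(-1/1640) = -297/1640 ≈ -0.18110)
r = -29377457909/32440840 (r = (-906 - 297/1640) + (-64/655 - 107/(-151)) = -1486137/1640 + (-64*1/655 - 107*(-1/151)) = -1486137/1640 + (-64/655 + 107/151) = -1486137/1640 + 60421/98905 = -29377457909/32440840 ≈ -905.57)
√(r + 1776) = √(-29377457909/32440840 + 1776) = √(28237473931/32440840) = √229011843449935510/16220420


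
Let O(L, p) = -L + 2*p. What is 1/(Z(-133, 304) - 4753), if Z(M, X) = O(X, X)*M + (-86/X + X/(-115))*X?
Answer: -115/5298581 ≈ -2.1704e-5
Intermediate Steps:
Z(M, X) = M*X + X*(-86/X - X/115) (Z(M, X) = (-X + 2*X)*M + (-86/X + X/(-115))*X = X*M + (-86/X + X*(-1/115))*X = M*X + (-86/X - X/115)*X = M*X + X*(-86/X - X/115))
1/(Z(-133, 304) - 4753) = 1/((-86 - 1/115*304**2 - 133*304) - 4753) = 1/((-86 - 1/115*92416 - 40432) - 4753) = 1/((-86 - 92416/115 - 40432) - 4753) = 1/(-4751986/115 - 4753) = 1/(-5298581/115) = -115/5298581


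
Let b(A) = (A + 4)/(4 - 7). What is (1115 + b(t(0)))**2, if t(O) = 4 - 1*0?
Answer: 11135569/9 ≈ 1.2373e+6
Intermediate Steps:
t(O) = 4 (t(O) = 4 + 0 = 4)
b(A) = -4/3 - A/3 (b(A) = (4 + A)/(-3) = (4 + A)*(-1/3) = -4/3 - A/3)
(1115 + b(t(0)))**2 = (1115 + (-4/3 - 1/3*4))**2 = (1115 + (-4/3 - 4/3))**2 = (1115 - 8/3)**2 = (3337/3)**2 = 11135569/9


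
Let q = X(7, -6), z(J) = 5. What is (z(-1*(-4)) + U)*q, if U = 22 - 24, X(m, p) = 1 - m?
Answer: -18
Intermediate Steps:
q = -6 (q = 1 - 1*7 = 1 - 7 = -6)
U = -2
(z(-1*(-4)) + U)*q = (5 - 2)*(-6) = 3*(-6) = -18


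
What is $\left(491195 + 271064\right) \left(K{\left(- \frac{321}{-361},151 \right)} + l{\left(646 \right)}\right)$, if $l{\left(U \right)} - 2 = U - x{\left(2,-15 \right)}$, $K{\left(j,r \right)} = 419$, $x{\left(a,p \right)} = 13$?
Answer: $803420986$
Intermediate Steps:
$l{\left(U \right)} = -11 + U$ ($l{\left(U \right)} = 2 + \left(U - 13\right) = 2 + \left(-13 + U\right) = -11 + U$)
$\left(491195 + 271064\right) \left(K{\left(- \frac{321}{-361},151 \right)} + l{\left(646 \right)}\right) = \left(491195 + 271064\right) \left(419 + \left(-11 + 646\right)\right) = 762259 \left(419 + 635\right) = 762259 \cdot 1054 = 803420986$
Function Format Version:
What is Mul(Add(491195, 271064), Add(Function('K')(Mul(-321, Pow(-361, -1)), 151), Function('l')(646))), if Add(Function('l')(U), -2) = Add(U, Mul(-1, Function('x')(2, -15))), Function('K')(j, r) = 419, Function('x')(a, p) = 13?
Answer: 803420986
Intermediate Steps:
Function('l')(U) = Add(-11, U) (Function('l')(U) = Add(2, Add(U, Mul(-1, 13))) = Add(2, Add(U, -13)) = Add(2, Add(-13, U)) = Add(-11, U))
Mul(Add(491195, 271064), Add(Function('K')(Mul(-321, Pow(-361, -1)), 151), Function('l')(646))) = Mul(Add(491195, 271064), Add(419, Add(-11, 646))) = Mul(762259, Add(419, 635)) = Mul(762259, 1054) = 803420986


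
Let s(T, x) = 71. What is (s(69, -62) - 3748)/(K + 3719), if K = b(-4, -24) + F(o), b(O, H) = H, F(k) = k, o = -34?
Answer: -3677/3661 ≈ -1.0044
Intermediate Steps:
K = -58 (K = -24 - 34 = -58)
(s(69, -62) - 3748)/(K + 3719) = (71 - 3748)/(-58 + 3719) = -3677/3661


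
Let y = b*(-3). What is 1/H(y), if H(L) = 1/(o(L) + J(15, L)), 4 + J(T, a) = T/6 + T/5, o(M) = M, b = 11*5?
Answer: -327/2 ≈ -163.50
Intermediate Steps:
b = 55
J(T, a) = -4 + 11*T/30 (J(T, a) = -4 + (T/6 + T/5) = -4 + 11*T/30)
y = -165 (y = 55*(-3) = -165)
H(L) = 1/(3/2 + L) (H(L) = 1/(L + (-4 + (11/30)*15)) = 1/(L + (-4 + 11/2)) = 1/(L + 3/2) = 1/(3/2 + L))
1/H(y) = 1/(2/(3 + 2*(-165))) = 1/(2/(3 - 330)) = 1/(2/(-327)) = 1/(2*(-1/327)) = 1/(-2/327) = -327/2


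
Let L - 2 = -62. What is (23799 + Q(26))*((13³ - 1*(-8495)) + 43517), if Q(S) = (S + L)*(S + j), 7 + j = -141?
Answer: 1514978923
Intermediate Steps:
j = -148 (j = -7 - 141 = -148)
L = -60 (L = 2 - 62 = -60)
Q(S) = (-148 + S)*(-60 + S) (Q(S) = (S - 60)*(S - 148) = (-60 + S)*(-148 + S) = (-148 + S)*(-60 + S))
(23799 + Q(26))*((13³ - 1*(-8495)) + 43517) = (23799 + (8880 + 26² - 208*26))*((13³ - 1*(-8495)) + 43517) = (23799 + (8880 + 676 - 5408))*((2197 + 8495) + 43517) = (23799 + 4148)*(10692 + 43517) = 27947*54209 = 1514978923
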